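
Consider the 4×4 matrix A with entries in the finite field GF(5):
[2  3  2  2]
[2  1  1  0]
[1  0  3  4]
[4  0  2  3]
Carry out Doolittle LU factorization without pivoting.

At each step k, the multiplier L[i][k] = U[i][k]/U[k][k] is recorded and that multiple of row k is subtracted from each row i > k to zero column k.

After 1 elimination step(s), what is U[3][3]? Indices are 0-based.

k=0: U[0][0]=2
  eliminate (1,0): mult=1, new row 1: (0, 3, 4, 3); set L[1][0]=1
  eliminate (2,0): mult=3, new row 2: (0, 1, 2, 3); set L[2][0]=3
  eliminate (3,0): mult=2, new row 3: (0, 4, 3, 4); set L[3][0]=2

U[3][3] = 4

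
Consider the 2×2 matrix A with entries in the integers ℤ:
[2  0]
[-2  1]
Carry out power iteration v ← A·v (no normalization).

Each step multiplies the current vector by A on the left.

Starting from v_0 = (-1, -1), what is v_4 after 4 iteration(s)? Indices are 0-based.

v_0 = (-1, -1).
v_1 = A·v_0 = (-2, 1).
v_2 = A·v_1 = (-4, 5).
v_3 = A·v_2 = (-8, 13).
v_4 = A·v_3 = (-16, 29).

v_4 = (-16, 29)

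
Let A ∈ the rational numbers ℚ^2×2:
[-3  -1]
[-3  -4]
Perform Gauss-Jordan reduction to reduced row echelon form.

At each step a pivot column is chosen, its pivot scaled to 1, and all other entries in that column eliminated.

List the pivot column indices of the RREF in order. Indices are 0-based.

step 1: normalize row 0 (÷-3) = (1, 1/3)
  row 1: subtract -3×row0 = (0, -3)
step 2: normalize row 1 (÷-3) = (0, 1)
  row 0: subtract 1/3×row1 = (1, 0)

pivot columns: 0, 1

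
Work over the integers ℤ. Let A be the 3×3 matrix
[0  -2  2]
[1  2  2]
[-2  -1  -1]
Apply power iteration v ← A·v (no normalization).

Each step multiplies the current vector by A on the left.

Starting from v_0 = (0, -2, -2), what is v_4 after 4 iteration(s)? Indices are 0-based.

v_4 = (-120, -32, -20)

v_0 = (0, -2, -2).
v_1 = A·v_0 = (0, -8, 4).
v_2 = A·v_1 = (24, -8, 4).
v_3 = A·v_2 = (24, 16, -44).
v_4 = A·v_3 = (-120, -32, -20).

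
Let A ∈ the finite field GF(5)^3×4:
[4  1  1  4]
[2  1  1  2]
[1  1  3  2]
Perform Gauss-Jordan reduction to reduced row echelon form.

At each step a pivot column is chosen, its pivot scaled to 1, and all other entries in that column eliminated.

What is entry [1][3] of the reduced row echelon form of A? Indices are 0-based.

M[1][3] = 2

pivot(0,0)=4: scale R0 → (1, 4, 4, 1)
  clear (1,0): R1 −= (2)R0 → (0, 3, 3, 0)
  clear (2,0): R2 −= (1)R0 → (0, 2, 4, 1)
pivot(1,1)=3: scale R1 → (0, 1, 1, 0)
  clear (0,1): R0 −= (4)R1 → (1, 0, 0, 1)
  clear (2,1): R2 −= (2)R1 → (0, 0, 2, 1)
pivot(2,2)=2: scale R2 → (0, 0, 1, 3)
  clear (1,2): R1 −= (1)R2 → (0, 1, 0, 2)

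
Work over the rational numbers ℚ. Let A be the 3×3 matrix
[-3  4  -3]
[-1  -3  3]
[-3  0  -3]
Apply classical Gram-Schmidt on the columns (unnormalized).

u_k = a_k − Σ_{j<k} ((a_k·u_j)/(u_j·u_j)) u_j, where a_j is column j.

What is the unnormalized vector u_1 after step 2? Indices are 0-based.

Step 1: u_0 = a_0 = (-3, -1, -3).
Step 2: u_1 = a_1 − (-9/19)·u_0 = (49/19, -66/19, -27/19).

u_1 = (49/19, -66/19, -27/19)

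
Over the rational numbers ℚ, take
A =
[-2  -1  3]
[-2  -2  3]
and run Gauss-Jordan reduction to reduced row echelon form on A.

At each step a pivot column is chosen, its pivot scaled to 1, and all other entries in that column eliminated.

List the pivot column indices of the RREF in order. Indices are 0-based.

pivot(0,0)=-2: scale R0 → (1, 1/2, -3/2)
  clear (1,0): R1 −= (-2)R0 → (0, -1, 0)
pivot(1,1)=-1: scale R1 → (0, 1, 0)
  clear (0,1): R0 −= (1/2)R1 → (1, 0, -3/2)

pivot columns: 0, 1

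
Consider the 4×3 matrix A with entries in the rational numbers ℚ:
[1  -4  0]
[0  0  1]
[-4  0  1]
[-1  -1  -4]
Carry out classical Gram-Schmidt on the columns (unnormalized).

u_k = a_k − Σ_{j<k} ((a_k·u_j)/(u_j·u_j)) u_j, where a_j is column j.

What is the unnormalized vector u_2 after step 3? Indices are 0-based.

Step 1: u_0 = a_0 = (1, 0, -4, -1).
Step 2: u_1 = a_1 − (-1/6)·u_0 = (-23/6, 0, -2/3, -7/6).
Step 3: u_2 = a_2 − (0)·u_0 − (8/33)·u_1 = (92/99, 1, 115/99, -368/99).

u_2 = (92/99, 1, 115/99, -368/99)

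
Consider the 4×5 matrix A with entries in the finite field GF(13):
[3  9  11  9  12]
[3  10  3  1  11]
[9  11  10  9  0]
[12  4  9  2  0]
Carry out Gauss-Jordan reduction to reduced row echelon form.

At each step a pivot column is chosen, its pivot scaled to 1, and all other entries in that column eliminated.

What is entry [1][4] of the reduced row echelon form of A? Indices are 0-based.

[1] R0 /= 3  ⇒  (1, 3, 8, 3, 4)
     R1 -= 3·R0  ⇒  (0, 1, 5, 5, 12)
     R2 -= 9·R0  ⇒  (0, 10, 3, 8, 3)
     R3 -= 12·R0  ⇒  (0, 7, 4, 5, 4)
[2] R1 /= 1  ⇒  (0, 1, 5, 5, 12)
     R0 -= 3·R1  ⇒  (1, 0, 6, 1, 7)
     R2 -= 10·R1  ⇒  (0, 0, 5, 10, 0)
     R3 -= 7·R1  ⇒  (0, 0, 8, 9, 11)
[3] R2 /= 5  ⇒  (0, 0, 1, 2, 0)
     R0 -= 6·R2  ⇒  (1, 0, 0, 2, 7)
     R1 -= 5·R2  ⇒  (0, 1, 0, 8, 12)
     R3 -= 8·R2  ⇒  (0, 0, 0, 6, 11)
[4] R3 /= 6  ⇒  (0, 0, 0, 1, 4)
     R0 -= 2·R3  ⇒  (1, 0, 0, 0, 12)
     R1 -= 8·R3  ⇒  (0, 1, 0, 0, 6)
     R2 -= 2·R3  ⇒  (0, 0, 1, 0, 5)

M[1][4] = 6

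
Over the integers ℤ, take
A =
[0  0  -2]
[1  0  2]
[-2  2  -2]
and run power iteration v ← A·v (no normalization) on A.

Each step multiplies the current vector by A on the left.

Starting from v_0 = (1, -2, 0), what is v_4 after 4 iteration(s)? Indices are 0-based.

v_4 = (152, -180, 288)

v_0 = (1, -2, 0).
v_1 = A·v_0 = (0, 1, -6).
v_2 = A·v_1 = (12, -12, 14).
v_3 = A·v_2 = (-28, 40, -76).
v_4 = A·v_3 = (152, -180, 288).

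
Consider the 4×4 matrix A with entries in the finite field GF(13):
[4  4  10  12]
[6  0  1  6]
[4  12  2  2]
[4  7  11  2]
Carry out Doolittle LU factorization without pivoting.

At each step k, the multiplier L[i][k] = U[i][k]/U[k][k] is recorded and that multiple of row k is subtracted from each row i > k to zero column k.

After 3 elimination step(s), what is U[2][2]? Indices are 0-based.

k=0: U[0][0]=4
  eliminate (1,0): mult=8, new row 1: (0, 7, 12, 1); set L[1][0]=8
  eliminate (2,0): mult=1, new row 2: (0, 8, 5, 3); set L[2][0]=1
  eliminate (3,0): mult=1, new row 3: (0, 3, 1, 3); set L[3][0]=1
k=1: U[1][1]=7
  eliminate (2,1): mult=3, new row 2: (0, 0, 8, 0); set L[2][1]=3
  eliminate (3,1): mult=6, new row 3: (0, 0, 7, 10); set L[3][1]=6
k=2: U[2][2]=8
  eliminate (3,2): mult=9, new row 3: (0, 0, 0, 10); set L[3][2]=9

U[2][2] = 8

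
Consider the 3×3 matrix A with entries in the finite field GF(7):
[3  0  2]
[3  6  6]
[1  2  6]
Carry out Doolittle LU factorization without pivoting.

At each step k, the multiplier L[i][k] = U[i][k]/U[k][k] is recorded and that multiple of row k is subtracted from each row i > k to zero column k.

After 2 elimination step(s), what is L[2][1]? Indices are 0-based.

[col 0] pivot 3
  R1 -= 1*R0 → (0, 6, 4)  (L[1][0] := 1)
  R2 -= 5*R0 → (0, 2, 3)  (L[2][0] := 5)
[col 1] pivot 6
  R2 -= 5*R1 → (0, 0, 4)  (L[2][1] := 5)

L[2][1] = 5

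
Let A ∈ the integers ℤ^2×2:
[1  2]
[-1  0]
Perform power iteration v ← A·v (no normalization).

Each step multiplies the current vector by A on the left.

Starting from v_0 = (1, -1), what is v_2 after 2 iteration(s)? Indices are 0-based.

v_0 = (1, -1).
v_1 = A·v_0 = (-1, -1).
v_2 = A·v_1 = (-3, 1).

v_2 = (-3, 1)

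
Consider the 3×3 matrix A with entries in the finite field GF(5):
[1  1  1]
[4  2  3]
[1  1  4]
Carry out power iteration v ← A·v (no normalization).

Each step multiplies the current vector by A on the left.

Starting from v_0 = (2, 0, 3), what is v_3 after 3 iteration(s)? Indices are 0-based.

v_0 = (2, 0, 3).
v_1 = A·v_0 = (0, 2, 4).
v_2 = A·v_1 = (1, 1, 3).
v_3 = A·v_2 = (0, 0, 4).

v_3 = (0, 0, 4)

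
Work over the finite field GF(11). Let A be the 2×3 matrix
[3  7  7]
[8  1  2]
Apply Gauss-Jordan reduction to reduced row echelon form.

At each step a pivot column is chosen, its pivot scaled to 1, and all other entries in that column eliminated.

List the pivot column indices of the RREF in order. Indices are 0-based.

pivot columns: 0, 1

pivot(0,0)=3: scale R0 → (1, 6, 6)
  clear (1,0): R1 −= (8)R0 → (0, 8, 9)
pivot(1,1)=8: scale R1 → (0, 1, 8)
  clear (0,1): R0 −= (6)R1 → (1, 0, 2)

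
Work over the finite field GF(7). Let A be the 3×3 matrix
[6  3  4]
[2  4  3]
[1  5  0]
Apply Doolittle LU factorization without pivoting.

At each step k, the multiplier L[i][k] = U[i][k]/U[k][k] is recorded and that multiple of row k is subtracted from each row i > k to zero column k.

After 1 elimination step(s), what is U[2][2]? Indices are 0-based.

U[2][2] = 4

[col 0] pivot 6
  R1 -= 5*R0 → (0, 3, 4)  (L[1][0] := 5)
  R2 -= 6*R0 → (0, 1, 4)  (L[2][0] := 6)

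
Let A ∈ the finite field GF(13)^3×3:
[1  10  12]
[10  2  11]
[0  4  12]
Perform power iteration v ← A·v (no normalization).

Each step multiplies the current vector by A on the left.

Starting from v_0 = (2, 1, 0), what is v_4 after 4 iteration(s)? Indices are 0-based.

v_4 = (2, 8, 4)

v_0 = (2, 1, 0).
v_1 = A·v_0 = (12, 9, 4).
v_2 = A·v_1 = (7, 0, 6).
v_3 = A·v_2 = (1, 6, 7).
v_4 = A·v_3 = (2, 8, 4).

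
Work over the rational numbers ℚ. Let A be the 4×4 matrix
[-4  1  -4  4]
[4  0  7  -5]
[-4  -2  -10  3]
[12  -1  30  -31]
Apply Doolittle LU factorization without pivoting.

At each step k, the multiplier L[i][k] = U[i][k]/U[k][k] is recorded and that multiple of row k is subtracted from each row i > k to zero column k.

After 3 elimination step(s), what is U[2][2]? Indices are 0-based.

U[2][2] = 3

[col 0] pivot -4
  R1 -= -1*R0 → (0, 1, 3, -1)  (L[1][0] := -1)
  R2 -= 1*R0 → (0, -3, -6, -1)  (L[2][0] := 1)
  R3 -= -3*R0 → (0, 2, 18, -19)  (L[3][0] := -3)
[col 1] pivot 1
  R2 -= -3*R1 → (0, 0, 3, -4)  (L[2][1] := -3)
  R3 -= 2*R1 → (0, 0, 12, -17)  (L[3][1] := 2)
[col 2] pivot 3
  R3 -= 4*R2 → (0, 0, 0, -1)  (L[3][2] := 4)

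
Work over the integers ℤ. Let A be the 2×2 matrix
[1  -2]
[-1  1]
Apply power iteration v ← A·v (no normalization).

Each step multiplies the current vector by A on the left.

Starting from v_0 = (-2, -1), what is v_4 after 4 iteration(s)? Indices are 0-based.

v_4 = (-10, 7)

v_0 = (-2, -1).
v_1 = A·v_0 = (0, 1).
v_2 = A·v_1 = (-2, 1).
v_3 = A·v_2 = (-4, 3).
v_4 = A·v_3 = (-10, 7).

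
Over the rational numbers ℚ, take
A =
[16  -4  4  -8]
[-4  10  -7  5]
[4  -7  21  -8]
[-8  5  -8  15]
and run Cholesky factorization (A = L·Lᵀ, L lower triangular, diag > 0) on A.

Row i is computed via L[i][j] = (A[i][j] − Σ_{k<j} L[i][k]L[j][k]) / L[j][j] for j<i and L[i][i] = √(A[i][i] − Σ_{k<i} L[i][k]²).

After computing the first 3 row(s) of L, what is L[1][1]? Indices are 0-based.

Step 1: L[0][0] = √(16) = 4.
  L[1][0] = (-4) / L[0][0] = -1.
Step 2: L[1][1] = √(9) = 3.
  L[2][0] = (4) / L[0][0] = 1.
  L[2][1] = (-6) / L[1][1] = -2.
Step 3: L[2][2] = √(16) = 4.

L[1][1] = 3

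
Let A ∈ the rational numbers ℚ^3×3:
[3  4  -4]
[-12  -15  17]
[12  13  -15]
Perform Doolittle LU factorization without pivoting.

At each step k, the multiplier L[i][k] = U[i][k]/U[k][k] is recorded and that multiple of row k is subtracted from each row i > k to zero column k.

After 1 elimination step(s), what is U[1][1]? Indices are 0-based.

[col 0] pivot 3
  R1 -= -4*R0 → (0, 1, 1)  (L[1][0] := -4)
  R2 -= 4*R0 → (0, -3, 1)  (L[2][0] := 4)

U[1][1] = 1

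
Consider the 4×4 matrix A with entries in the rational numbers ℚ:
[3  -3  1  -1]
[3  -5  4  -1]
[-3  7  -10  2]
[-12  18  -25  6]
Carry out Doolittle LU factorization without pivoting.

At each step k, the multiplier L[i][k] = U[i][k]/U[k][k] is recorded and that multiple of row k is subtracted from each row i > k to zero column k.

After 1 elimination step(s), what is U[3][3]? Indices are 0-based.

k=0: U[0][0]=3
  eliminate (1,0): mult=1, new row 1: (0, -2, 3, 0); set L[1][0]=1
  eliminate (2,0): mult=-1, new row 2: (0, 4, -9, 1); set L[2][0]=-1
  eliminate (3,0): mult=-4, new row 3: (0, 6, -21, 2); set L[3][0]=-4

U[3][3] = 2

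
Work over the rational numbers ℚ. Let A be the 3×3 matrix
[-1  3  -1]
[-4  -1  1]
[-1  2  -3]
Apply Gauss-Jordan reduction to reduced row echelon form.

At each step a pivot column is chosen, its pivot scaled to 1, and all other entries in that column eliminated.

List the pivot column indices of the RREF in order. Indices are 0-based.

pivot columns: 0, 1, 2

pivot(0,0)=-1: scale R0 → (1, -3, 1)
  clear (1,0): R1 −= (-4)R0 → (0, -13, 5)
  clear (2,0): R2 −= (-1)R0 → (0, -1, -2)
pivot(1,1)=-13: scale R1 → (0, 1, -5/13)
  clear (0,1): R0 −= (-3)R1 → (1, 0, -2/13)
  clear (2,1): R2 −= (-1)R1 → (0, 0, -31/13)
pivot(2,2)=-31/13: scale R2 → (0, 0, 1)
  clear (0,2): R0 −= (-2/13)R2 → (1, 0, 0)
  clear (1,2): R1 −= (-5/13)R2 → (0, 1, 0)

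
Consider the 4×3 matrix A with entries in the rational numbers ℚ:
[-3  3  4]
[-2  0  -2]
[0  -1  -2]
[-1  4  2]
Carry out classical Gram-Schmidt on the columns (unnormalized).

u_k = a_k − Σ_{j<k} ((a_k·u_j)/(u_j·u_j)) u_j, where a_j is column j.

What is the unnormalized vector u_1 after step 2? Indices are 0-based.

u_1 = (3/14, -13/7, -1, 43/14)

Step 1: u_0 = a_0 = (-3, -2, 0, -1).
Step 2: u_1 = a_1 − (-13/14)·u_0 = (3/14, -13/7, -1, 43/14).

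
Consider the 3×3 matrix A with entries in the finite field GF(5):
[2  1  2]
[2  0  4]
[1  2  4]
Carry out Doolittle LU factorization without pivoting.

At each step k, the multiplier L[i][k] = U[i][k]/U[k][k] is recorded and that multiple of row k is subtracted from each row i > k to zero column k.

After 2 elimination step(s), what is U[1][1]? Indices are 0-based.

U[1][1] = 4

k=0: U[0][0]=2
  eliminate (1,0): mult=1, new row 1: (0, 4, 2); set L[1][0]=1
  eliminate (2,0): mult=3, new row 2: (0, 4, 3); set L[2][0]=3
k=1: U[1][1]=4
  eliminate (2,1): mult=1, new row 2: (0, 0, 1); set L[2][1]=1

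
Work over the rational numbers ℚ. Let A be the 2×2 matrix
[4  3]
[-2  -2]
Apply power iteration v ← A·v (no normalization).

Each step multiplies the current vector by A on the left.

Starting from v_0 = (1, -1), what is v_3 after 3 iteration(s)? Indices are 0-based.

v_0 = (1, -1).
v_1 = A·v_0 = (1, 0).
v_2 = A·v_1 = (4, -2).
v_3 = A·v_2 = (10, -4).

v_3 = (10, -4)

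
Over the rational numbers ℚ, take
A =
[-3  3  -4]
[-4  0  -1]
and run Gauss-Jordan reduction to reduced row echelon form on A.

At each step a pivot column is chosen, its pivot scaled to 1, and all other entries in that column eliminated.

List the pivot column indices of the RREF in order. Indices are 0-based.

step 1: normalize row 0 (÷-3) = (1, -1, 4/3)
  row 1: subtract -4×row0 = (0, -4, 13/3)
step 2: normalize row 1 (÷-4) = (0, 1, -13/12)
  row 0: subtract -1×row1 = (1, 0, 1/4)

pivot columns: 0, 1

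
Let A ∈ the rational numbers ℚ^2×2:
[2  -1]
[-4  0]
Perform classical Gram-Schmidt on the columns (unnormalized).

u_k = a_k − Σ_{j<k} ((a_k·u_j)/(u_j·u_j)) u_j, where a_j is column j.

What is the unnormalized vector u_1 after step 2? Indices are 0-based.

u_1 = (-4/5, -2/5)

Step 1: u_0 = a_0 = (2, -4).
Step 2: u_1 = a_1 − (-1/10)·u_0 = (-4/5, -2/5).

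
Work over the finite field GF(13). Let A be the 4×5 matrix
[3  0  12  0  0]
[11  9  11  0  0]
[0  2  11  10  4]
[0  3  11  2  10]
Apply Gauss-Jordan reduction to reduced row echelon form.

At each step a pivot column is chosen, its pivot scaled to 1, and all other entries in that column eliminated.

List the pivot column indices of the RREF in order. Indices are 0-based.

[1] R0 /= 3  ⇒  (1, 0, 4, 0, 0)
     R1 -= 11·R0  ⇒  (0, 9, 6, 0, 0)
[2] R1 /= 9  ⇒  (0, 1, 5, 0, 0)
     R2 -= 2·R1  ⇒  (0, 0, 1, 10, 4)
     R3 -= 3·R1  ⇒  (0, 0, 9, 2, 10)
[3] R2 /= 1  ⇒  (0, 0, 1, 10, 4)
     R0 -= 4·R2  ⇒  (1, 0, 0, 12, 10)
     R1 -= 5·R2  ⇒  (0, 1, 0, 2, 6)
     R3 -= 9·R2  ⇒  (0, 0, 0, 3, 0)
[4] R3 /= 3  ⇒  (0, 0, 0, 1, 0)
     R0 -= 12·R3  ⇒  (1, 0, 0, 0, 10)
     R1 -= 2·R3  ⇒  (0, 1, 0, 0, 6)
     R2 -= 10·R3  ⇒  (0, 0, 1, 0, 4)

pivot columns: 0, 1, 2, 3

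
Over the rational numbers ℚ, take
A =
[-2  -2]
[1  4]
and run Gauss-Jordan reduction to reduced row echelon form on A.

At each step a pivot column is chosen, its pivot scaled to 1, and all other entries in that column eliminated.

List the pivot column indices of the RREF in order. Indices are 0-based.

pivot columns: 0, 1

step 1: normalize row 0 (÷-2) = (1, 1)
  row 1: subtract 1×row0 = (0, 3)
step 2: normalize row 1 (÷3) = (0, 1)
  row 0: subtract 1×row1 = (1, 0)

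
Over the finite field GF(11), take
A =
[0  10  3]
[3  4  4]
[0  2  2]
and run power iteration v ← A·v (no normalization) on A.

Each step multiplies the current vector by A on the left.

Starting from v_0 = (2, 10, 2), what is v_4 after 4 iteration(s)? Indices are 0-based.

v_4 = (0, 4, 3)

v_0 = (2, 10, 2).
v_1 = A·v_0 = (7, 10, 2).
v_2 = A·v_1 = (7, 3, 2).
v_3 = A·v_2 = (3, 8, 10).
v_4 = A·v_3 = (0, 4, 3).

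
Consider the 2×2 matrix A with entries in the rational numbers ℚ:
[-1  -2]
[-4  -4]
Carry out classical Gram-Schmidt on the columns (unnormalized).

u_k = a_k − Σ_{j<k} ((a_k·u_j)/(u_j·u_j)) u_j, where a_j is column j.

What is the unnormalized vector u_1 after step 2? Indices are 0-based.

u_1 = (-16/17, 4/17)

Step 1: u_0 = a_0 = (-1, -4).
Step 2: u_1 = a_1 − (18/17)·u_0 = (-16/17, 4/17).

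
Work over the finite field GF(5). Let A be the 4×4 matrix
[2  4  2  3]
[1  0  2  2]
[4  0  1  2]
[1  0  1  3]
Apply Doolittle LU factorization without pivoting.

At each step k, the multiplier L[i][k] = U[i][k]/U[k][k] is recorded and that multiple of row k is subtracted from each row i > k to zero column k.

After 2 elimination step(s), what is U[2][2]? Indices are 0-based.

k=0: U[0][0]=2
  eliminate (1,0): mult=3, new row 1: (0, 3, 1, 3); set L[1][0]=3
  eliminate (2,0): mult=2, new row 2: (0, 2, 2, 1); set L[2][0]=2
  eliminate (3,0): mult=3, new row 3: (0, 3, 0, 4); set L[3][0]=3
k=1: U[1][1]=3
  eliminate (2,1): mult=4, new row 2: (0, 0, 3, 4); set L[2][1]=4
  eliminate (3,1): mult=1, new row 3: (0, 0, 4, 1); set L[3][1]=1

U[2][2] = 3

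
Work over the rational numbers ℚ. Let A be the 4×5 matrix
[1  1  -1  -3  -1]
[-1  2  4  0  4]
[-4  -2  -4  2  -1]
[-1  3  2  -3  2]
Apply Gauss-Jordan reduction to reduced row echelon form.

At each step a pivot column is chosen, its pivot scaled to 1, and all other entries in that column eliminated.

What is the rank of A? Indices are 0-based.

rank = 4

pivot(0,0)=1: scale R0 → (1, 1, -1, -3, -1)
  clear (1,0): R1 −= (-1)R0 → (0, 3, 3, -3, 3)
  clear (2,0): R2 −= (-4)R0 → (0, 2, -8, -10, -5)
  clear (3,0): R3 −= (-1)R0 → (0, 4, 1, -6, 1)
pivot(1,1)=3: scale R1 → (0, 1, 1, -1, 1)
  clear (0,1): R0 −= (1)R1 → (1, 0, -2, -2, -2)
  clear (2,1): R2 −= (2)R1 → (0, 0, -10, -8, -7)
  clear (3,1): R3 −= (4)R1 → (0, 0, -3, -2, -3)
pivot(2,2)=-10: scale R2 → (0, 0, 1, 4/5, 7/10)
  clear (0,2): R0 −= (-2)R2 → (1, 0, 0, -2/5, -3/5)
  clear (1,2): R1 −= (1)R2 → (0, 1, 0, -9/5, 3/10)
  clear (3,2): R3 −= (-3)R2 → (0, 0, 0, 2/5, -9/10)
pivot(3,3)=2/5: scale R3 → (0, 0, 0, 1, -9/4)
  clear (0,3): R0 −= (-2/5)R3 → (1, 0, 0, 0, -3/2)
  clear (1,3): R1 −= (-9/5)R3 → (0, 1, 0, 0, -15/4)
  clear (2,3): R2 −= (4/5)R3 → (0, 0, 1, 0, 5/2)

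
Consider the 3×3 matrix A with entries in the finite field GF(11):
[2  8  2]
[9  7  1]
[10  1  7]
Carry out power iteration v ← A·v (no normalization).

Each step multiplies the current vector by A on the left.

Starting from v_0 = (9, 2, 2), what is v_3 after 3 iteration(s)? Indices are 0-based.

v_3 = (8, 6, 5)

v_0 = (9, 2, 2).
v_1 = A·v_0 = (5, 9, 7).
v_2 = A·v_1 = (8, 5, 9).
v_3 = A·v_2 = (8, 6, 5).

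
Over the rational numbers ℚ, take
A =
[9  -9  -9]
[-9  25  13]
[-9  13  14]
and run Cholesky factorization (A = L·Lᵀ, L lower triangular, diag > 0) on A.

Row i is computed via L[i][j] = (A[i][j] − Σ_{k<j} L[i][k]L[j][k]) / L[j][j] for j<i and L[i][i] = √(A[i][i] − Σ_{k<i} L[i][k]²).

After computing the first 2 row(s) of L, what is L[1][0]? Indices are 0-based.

L[1][0] = -3

Step 1: L[0][0] = √(9) = 3.
  L[1][0] = (-9) / L[0][0] = -3.
Step 2: L[1][1] = √(16) = 4.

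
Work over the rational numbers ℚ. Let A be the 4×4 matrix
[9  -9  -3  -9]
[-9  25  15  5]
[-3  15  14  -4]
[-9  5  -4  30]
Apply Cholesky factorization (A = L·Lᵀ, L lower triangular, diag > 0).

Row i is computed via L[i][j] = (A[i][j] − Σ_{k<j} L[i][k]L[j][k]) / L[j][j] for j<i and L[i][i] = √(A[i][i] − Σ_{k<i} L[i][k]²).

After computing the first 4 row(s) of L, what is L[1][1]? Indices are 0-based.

L[1][1] = 4

Step 1: L[0][0] = √(9) = 3.
  L[1][0] = (-9) / L[0][0] = -3.
Step 2: L[1][1] = √(16) = 4.
  L[2][0] = (-3) / L[0][0] = -1.
  L[2][1] = (12) / L[1][1] = 3.
Step 3: L[2][2] = √(4) = 2.
  L[3][0] = (-9) / L[0][0] = -3.
  L[3][1] = (-4) / L[1][1] = -1.
  L[3][2] = (-4) / L[2][2] = -2.
Step 4: L[3][3] = √(16) = 4.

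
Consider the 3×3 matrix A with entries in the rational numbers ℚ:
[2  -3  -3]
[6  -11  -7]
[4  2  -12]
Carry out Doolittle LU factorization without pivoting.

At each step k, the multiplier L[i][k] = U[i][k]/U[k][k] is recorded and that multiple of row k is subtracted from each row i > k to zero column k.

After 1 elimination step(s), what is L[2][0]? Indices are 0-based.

Step 1: pivot at (0,0) is 2.
  row1 ← row1 − (3)·row0  ⇒  L[1][0]=3, U row1=(0, -2, 2)
  row2 ← row2 − (2)·row0  ⇒  L[2][0]=2, U row2=(0, 8, -6)

L[2][0] = 2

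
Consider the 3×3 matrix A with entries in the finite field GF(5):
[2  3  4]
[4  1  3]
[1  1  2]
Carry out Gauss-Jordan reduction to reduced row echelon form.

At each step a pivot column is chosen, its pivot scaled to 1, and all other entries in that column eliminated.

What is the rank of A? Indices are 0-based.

[1] R0 /= 2  ⇒  (1, 4, 2)
     R1 -= 4·R0  ⇒  (0, 0, 0)
     R2 -= 1·R0  ⇒  (0, 2, 0)
[2] R1 <-> R2
[2] R1 /= 2  ⇒  (0, 1, 0)
     R0 -= 4·R1  ⇒  (1, 0, 2)
column 2 empty below row 2

rank = 2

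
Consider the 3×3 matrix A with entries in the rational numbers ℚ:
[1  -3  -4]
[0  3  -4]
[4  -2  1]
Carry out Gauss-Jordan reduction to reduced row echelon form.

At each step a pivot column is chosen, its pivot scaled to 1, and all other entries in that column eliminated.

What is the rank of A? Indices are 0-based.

step 1: normalize row 0 (÷1) = (1, -3, -4)
  row 2: subtract 4×row0 = (0, 10, 17)
step 2: normalize row 1 (÷3) = (0, 1, -4/3)
  row 0: subtract -3×row1 = (1, 0, -8)
  row 2: subtract 10×row1 = (0, 0, 91/3)
step 3: normalize row 2 (÷91/3) = (0, 0, 1)
  row 0: subtract -8×row2 = (1, 0, 0)
  row 1: subtract -4/3×row2 = (0, 1, 0)

rank = 3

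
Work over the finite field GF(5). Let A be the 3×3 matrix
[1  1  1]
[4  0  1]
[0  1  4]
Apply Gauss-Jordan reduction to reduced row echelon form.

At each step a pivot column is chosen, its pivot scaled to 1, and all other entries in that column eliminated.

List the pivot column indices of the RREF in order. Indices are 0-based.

pivot columns: 0, 1, 2

step 1: normalize row 0 (÷1) = (1, 1, 1)
  row 1: subtract 4×row0 = (0, 1, 2)
step 2: normalize row 1 (÷1) = (0, 1, 2)
  row 0: subtract 1×row1 = (1, 0, 4)
  row 2: subtract 1×row1 = (0, 0, 2)
step 3: normalize row 2 (÷2) = (0, 0, 1)
  row 0: subtract 4×row2 = (1, 0, 0)
  row 1: subtract 2×row2 = (0, 1, 0)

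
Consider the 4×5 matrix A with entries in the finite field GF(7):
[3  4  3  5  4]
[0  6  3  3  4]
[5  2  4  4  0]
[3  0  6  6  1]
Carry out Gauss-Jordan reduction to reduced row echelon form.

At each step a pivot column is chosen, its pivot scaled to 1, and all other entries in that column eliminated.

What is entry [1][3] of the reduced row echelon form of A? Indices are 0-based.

M[1][3] = 3

step 1: normalize row 0 (÷3) = (1, 6, 1, 4, 6)
  row 2: subtract 5×row0 = (0, 0, 6, 5, 5)
  row 3: subtract 3×row0 = (0, 3, 3, 1, 4)
step 2: normalize row 1 (÷6) = (0, 1, 4, 4, 3)
  row 0: subtract 6×row1 = (1, 0, 5, 1, 2)
  row 3: subtract 3×row1 = (0, 0, 5, 3, 2)
step 3: normalize row 2 (÷6) = (0, 0, 1, 2, 2)
  row 0: subtract 5×row2 = (1, 0, 0, 5, 6)
  row 1: subtract 4×row2 = (0, 1, 0, 3, 2)
  row 3: subtract 5×row2 = (0, 0, 0, 0, 6)
skip col 3 (zero from row 3)
step 4: normalize row 3 (÷6) = (0, 0, 0, 0, 1)
  row 0: subtract 6×row3 = (1, 0, 0, 5, 0)
  row 1: subtract 2×row3 = (0, 1, 0, 3, 0)
  row 2: subtract 2×row3 = (0, 0, 1, 2, 0)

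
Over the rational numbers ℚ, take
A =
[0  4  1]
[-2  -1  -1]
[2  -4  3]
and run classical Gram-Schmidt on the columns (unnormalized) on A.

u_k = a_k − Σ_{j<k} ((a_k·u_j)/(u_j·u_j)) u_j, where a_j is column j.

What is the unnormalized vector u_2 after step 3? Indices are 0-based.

Step 1: u_0 = a_0 = (0, -2, 2).
Step 2: u_1 = a_1 − (-3/4)·u_0 = (4, -5/2, -5/2).
Step 3: u_2 = a_2 − (1)·u_0 − (-2/57)·u_1 = (65/57, 52/57, 52/57).

u_2 = (65/57, 52/57, 52/57)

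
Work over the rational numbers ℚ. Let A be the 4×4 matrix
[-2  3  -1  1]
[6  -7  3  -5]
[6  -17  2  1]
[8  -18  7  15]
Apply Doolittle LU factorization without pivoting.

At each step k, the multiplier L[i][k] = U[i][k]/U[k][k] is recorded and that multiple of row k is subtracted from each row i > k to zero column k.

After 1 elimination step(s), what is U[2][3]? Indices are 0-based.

Step 1: pivot at (0,0) is -2.
  row1 ← row1 − (-3)·row0  ⇒  L[1][0]=-3, U row1=(0, 2, 0, -2)
  row2 ← row2 − (-3)·row0  ⇒  L[2][0]=-3, U row2=(0, -8, -1, 4)
  row3 ← row3 − (-4)·row0  ⇒  L[3][0]=-4, U row3=(0, -6, 3, 19)

U[2][3] = 4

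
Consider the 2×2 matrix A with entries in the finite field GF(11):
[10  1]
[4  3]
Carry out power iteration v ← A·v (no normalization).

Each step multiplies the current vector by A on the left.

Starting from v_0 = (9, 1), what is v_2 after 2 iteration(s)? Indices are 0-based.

v_0 = (9, 1).
v_1 = A·v_0 = (3, 6).
v_2 = A·v_1 = (3, 8).

v_2 = (3, 8)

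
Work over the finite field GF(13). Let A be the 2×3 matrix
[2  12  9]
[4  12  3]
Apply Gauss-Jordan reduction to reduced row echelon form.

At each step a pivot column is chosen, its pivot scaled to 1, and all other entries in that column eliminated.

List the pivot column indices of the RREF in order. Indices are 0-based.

pivot columns: 0, 1

pivot(0,0)=2: scale R0 → (1, 6, 11)
  clear (1,0): R1 −= (4)R0 → (0, 1, 11)
pivot(1,1)=1: scale R1 → (0, 1, 11)
  clear (0,1): R0 −= (6)R1 → (1, 0, 10)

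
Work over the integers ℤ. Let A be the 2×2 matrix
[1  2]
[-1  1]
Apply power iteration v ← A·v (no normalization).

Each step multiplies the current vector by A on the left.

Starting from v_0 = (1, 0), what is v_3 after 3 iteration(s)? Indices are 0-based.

v_0 = (1, 0).
v_1 = A·v_0 = (1, -1).
v_2 = A·v_1 = (-1, -2).
v_3 = A·v_2 = (-5, -1).

v_3 = (-5, -1)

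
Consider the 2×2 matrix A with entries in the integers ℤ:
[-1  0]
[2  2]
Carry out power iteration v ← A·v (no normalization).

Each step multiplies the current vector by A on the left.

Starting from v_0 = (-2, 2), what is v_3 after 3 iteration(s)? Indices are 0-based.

v_3 = (2, 4)

v_0 = (-2, 2).
v_1 = A·v_0 = (2, 0).
v_2 = A·v_1 = (-2, 4).
v_3 = A·v_2 = (2, 4).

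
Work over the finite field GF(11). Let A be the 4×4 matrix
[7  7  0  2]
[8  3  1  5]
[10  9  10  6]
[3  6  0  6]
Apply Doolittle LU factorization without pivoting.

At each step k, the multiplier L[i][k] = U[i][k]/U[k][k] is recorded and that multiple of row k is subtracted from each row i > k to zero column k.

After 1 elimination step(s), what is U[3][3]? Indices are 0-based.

Step 1: pivot at (0,0) is 7.
  row1 ← row1 − (9)·row0  ⇒  L[1][0]=9, U row1=(0, 6, 1, 9)
  row2 ← row2 − (3)·row0  ⇒  L[2][0]=3, U row2=(0, 10, 10, 0)
  row3 ← row3 − (2)·row0  ⇒  L[3][0]=2, U row3=(0, 3, 0, 2)

U[3][3] = 2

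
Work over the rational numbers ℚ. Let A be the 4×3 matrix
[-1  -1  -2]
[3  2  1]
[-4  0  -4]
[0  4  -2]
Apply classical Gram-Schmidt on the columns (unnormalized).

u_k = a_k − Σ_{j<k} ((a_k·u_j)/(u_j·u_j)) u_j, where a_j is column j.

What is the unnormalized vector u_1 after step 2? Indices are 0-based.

Step 1: u_0 = a_0 = (-1, 3, -4, 0).
Step 2: u_1 = a_1 − (7/26)·u_0 = (-19/26, 31/26, 14/13, 4).

u_1 = (-19/26, 31/26, 14/13, 4)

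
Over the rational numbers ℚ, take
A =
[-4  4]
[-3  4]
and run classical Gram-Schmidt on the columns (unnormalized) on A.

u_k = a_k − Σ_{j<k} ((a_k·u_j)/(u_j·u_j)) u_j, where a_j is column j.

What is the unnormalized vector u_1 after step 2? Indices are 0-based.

u_1 = (-12/25, 16/25)

Step 1: u_0 = a_0 = (-4, -3).
Step 2: u_1 = a_1 − (-28/25)·u_0 = (-12/25, 16/25).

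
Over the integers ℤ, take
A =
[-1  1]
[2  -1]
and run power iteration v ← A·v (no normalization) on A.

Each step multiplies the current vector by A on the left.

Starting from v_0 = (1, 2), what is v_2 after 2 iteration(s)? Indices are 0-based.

v_0 = (1, 2).
v_1 = A·v_0 = (1, 0).
v_2 = A·v_1 = (-1, 2).

v_2 = (-1, 2)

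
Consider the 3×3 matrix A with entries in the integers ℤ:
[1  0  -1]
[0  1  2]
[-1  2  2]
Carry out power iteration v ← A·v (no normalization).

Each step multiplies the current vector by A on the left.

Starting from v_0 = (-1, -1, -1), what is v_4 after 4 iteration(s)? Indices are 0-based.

v_4 = (60, -123, -171)

v_0 = (-1, -1, -1).
v_1 = A·v_0 = (0, -3, -3).
v_2 = A·v_1 = (3, -9, -12).
v_3 = A·v_2 = (15, -33, -45).
v_4 = A·v_3 = (60, -123, -171).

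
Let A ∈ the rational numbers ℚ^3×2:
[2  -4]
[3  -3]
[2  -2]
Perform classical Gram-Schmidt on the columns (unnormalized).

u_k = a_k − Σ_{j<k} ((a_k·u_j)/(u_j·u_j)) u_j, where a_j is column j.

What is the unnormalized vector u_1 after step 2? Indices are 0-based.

u_1 = (-26/17, 12/17, 8/17)

Step 1: u_0 = a_0 = (2, 3, 2).
Step 2: u_1 = a_1 − (-21/17)·u_0 = (-26/17, 12/17, 8/17).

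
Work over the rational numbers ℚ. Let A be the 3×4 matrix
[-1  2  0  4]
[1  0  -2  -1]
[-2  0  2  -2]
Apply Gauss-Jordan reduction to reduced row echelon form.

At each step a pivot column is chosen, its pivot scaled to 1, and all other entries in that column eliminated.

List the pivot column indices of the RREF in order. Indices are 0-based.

pivot columns: 0, 1, 2

pivot(0,0)=-1: scale R0 → (1, -2, 0, -4)
  clear (1,0): R1 −= (1)R0 → (0, 2, -2, 3)
  clear (2,0): R2 −= (-2)R0 → (0, -4, 2, -10)
pivot(1,1)=2: scale R1 → (0, 1, -1, 3/2)
  clear (0,1): R0 −= (-2)R1 → (1, 0, -2, -1)
  clear (2,1): R2 −= (-4)R1 → (0, 0, -2, -4)
pivot(2,2)=-2: scale R2 → (0, 0, 1, 2)
  clear (0,2): R0 −= (-2)R2 → (1, 0, 0, 3)
  clear (1,2): R1 −= (-1)R2 → (0, 1, 0, 7/2)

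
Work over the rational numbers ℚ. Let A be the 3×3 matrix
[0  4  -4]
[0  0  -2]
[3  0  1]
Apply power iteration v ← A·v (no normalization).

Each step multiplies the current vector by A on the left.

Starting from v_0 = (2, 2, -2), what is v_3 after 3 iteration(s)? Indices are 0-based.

v_0 = (2, 2, -2).
v_1 = A·v_0 = (16, 4, 4).
v_2 = A·v_1 = (0, -8, 52).
v_3 = A·v_2 = (-240, -104, 52).

v_3 = (-240, -104, 52)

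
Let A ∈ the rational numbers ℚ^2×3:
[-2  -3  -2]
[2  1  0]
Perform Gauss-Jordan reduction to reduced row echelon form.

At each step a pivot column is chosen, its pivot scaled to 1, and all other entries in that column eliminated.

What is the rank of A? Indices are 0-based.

rank = 2

[1] R0 /= -2  ⇒  (1, 3/2, 1)
     R1 -= 2·R0  ⇒  (0, -2, -2)
[2] R1 /= -2  ⇒  (0, 1, 1)
     R0 -= 3/2·R1  ⇒  (1, 0, -1/2)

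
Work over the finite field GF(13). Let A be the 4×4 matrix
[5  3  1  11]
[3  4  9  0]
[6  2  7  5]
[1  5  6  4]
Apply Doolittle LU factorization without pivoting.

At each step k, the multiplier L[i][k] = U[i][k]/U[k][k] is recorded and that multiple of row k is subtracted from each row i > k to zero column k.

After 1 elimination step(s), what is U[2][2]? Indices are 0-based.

[col 0] pivot 5
  R1 -= 11*R0 → (0, 10, 11, 9)  (L[1][0] := 11)
  R2 -= 9*R0 → (0, 1, 11, 10)  (L[2][0] := 9)
  R3 -= 8*R0 → (0, 7, 11, 7)  (L[3][0] := 8)

U[2][2] = 11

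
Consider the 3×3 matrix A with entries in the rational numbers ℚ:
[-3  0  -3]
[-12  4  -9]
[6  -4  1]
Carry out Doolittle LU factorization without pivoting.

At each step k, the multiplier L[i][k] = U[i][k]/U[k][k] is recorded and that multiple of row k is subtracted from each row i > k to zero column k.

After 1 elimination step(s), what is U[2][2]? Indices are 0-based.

k=0: U[0][0]=-3
  eliminate (1,0): mult=4, new row 1: (0, 4, 3); set L[1][0]=4
  eliminate (2,0): mult=-2, new row 2: (0, -4, -5); set L[2][0]=-2

U[2][2] = -5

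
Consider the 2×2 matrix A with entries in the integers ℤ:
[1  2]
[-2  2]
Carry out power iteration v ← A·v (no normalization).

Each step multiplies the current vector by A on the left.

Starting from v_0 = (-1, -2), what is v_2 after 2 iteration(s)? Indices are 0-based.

v_2 = (-9, 6)

v_0 = (-1, -2).
v_1 = A·v_0 = (-5, -2).
v_2 = A·v_1 = (-9, 6).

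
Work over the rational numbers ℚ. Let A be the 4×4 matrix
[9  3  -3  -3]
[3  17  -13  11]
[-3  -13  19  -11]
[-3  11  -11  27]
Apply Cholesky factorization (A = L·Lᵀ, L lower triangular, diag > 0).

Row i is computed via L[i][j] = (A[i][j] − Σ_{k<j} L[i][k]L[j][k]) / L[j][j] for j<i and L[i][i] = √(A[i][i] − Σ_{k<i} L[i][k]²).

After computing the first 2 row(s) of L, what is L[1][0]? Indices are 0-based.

Step 1: L[0][0] = √(9) = 3.
  L[1][0] = (3) / L[0][0] = 1.
Step 2: L[1][1] = √(16) = 4.

L[1][0] = 1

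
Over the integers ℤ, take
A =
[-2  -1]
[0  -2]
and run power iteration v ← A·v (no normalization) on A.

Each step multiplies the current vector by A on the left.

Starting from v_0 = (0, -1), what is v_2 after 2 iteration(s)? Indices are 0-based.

v_0 = (0, -1).
v_1 = A·v_0 = (1, 2).
v_2 = A·v_1 = (-4, -4).

v_2 = (-4, -4)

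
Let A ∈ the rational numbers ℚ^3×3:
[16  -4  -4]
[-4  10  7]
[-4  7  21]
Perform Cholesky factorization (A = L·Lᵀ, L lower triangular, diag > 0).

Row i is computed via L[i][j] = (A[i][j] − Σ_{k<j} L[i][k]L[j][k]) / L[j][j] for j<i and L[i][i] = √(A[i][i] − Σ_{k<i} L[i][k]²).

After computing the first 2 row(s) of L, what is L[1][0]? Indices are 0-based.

L[1][0] = -1

Step 1: L[0][0] = √(16) = 4.
  L[1][0] = (-4) / L[0][0] = -1.
Step 2: L[1][1] = √(9) = 3.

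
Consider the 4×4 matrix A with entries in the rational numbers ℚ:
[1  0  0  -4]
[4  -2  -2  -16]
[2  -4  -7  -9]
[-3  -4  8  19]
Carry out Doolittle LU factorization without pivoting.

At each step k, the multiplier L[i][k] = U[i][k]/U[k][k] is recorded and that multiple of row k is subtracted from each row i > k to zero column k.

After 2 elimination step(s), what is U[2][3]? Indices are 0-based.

U[2][3] = -1

k=0: U[0][0]=1
  eliminate (1,0): mult=4, new row 1: (0, -2, -2, 0); set L[1][0]=4
  eliminate (2,0): mult=2, new row 2: (0, -4, -7, -1); set L[2][0]=2
  eliminate (3,0): mult=-3, new row 3: (0, -4, 8, 7); set L[3][0]=-3
k=1: U[1][1]=-2
  eliminate (2,1): mult=2, new row 2: (0, 0, -3, -1); set L[2][1]=2
  eliminate (3,1): mult=2, new row 3: (0, 0, 12, 7); set L[3][1]=2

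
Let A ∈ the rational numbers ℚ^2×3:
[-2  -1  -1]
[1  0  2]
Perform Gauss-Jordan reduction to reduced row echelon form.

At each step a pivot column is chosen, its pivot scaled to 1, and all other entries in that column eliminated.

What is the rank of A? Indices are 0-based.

step 1: normalize row 0 (÷-2) = (1, 1/2, 1/2)
  row 1: subtract 1×row0 = (0, -1/2, 3/2)
step 2: normalize row 1 (÷-1/2) = (0, 1, -3)
  row 0: subtract 1/2×row1 = (1, 0, 2)

rank = 2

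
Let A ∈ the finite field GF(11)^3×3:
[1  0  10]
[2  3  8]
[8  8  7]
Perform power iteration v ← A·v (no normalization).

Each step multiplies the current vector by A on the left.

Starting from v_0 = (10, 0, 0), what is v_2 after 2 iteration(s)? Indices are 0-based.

v_0 = (10, 0, 0).
v_1 = A·v_0 = (10, 9, 3).
v_2 = A·v_1 = (7, 5, 8).

v_2 = (7, 5, 8)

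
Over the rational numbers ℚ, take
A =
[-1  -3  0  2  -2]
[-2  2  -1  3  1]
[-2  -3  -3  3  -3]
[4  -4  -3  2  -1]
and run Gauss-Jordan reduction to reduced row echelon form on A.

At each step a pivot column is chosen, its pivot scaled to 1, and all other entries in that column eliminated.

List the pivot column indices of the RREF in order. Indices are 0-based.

[1] R0 /= -1  ⇒  (1, 3, 0, -2, 2)
     R1 -= -2·R0  ⇒  (0, 8, -1, -1, 5)
     R2 -= -2·R0  ⇒  (0, 3, -3, -1, 1)
     R3 -= 4·R0  ⇒  (0, -16, -3, 10, -9)
[2] R1 /= 8  ⇒  (0, 1, -1/8, -1/8, 5/8)
     R0 -= 3·R1  ⇒  (1, 0, 3/8, -13/8, 1/8)
     R2 -= 3·R1  ⇒  (0, 0, -21/8, -5/8, -7/8)
     R3 -= -16·R1  ⇒  (0, 0, -5, 8, 1)
[3] R2 /= -21/8  ⇒  (0, 0, 1, 5/21, 1/3)
     R0 -= 3/8·R2  ⇒  (1, 0, 0, -12/7, 0)
     R1 -= -1/8·R2  ⇒  (0, 1, 0, -2/21, 2/3)
     R3 -= -5·R2  ⇒  (0, 0, 0, 193/21, 8/3)
[4] R3 /= 193/21  ⇒  (0, 0, 0, 1, 56/193)
     R0 -= -12/7·R3  ⇒  (1, 0, 0, 0, 96/193)
     R1 -= -2/21·R3  ⇒  (0, 1, 0, 0, 134/193)
     R2 -= 5/21·R3  ⇒  (0, 0, 1, 0, 51/193)

pivot columns: 0, 1, 2, 3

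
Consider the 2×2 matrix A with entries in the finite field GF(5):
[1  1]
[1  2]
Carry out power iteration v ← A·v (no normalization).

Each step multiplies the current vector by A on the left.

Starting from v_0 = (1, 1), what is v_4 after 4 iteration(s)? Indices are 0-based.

v_4 = (4, 0)

v_0 = (1, 1).
v_1 = A·v_0 = (2, 3).
v_2 = A·v_1 = (0, 3).
v_3 = A·v_2 = (3, 1).
v_4 = A·v_3 = (4, 0).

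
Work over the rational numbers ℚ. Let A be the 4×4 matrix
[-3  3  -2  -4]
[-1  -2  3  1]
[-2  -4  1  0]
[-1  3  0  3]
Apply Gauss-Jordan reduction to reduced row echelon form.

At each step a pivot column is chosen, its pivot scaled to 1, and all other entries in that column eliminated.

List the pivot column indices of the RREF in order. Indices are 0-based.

step 1: normalize row 0 (÷-3) = (1, -1, 2/3, 4/3)
  row 1: subtract -1×row0 = (0, -3, 11/3, 7/3)
  row 2: subtract -2×row0 = (0, -6, 7/3, 8/3)
  row 3: subtract -1×row0 = (0, 2, 2/3, 13/3)
step 2: normalize row 1 (÷-3) = (0, 1, -11/9, -7/9)
  row 0: subtract -1×row1 = (1, 0, -5/9, 5/9)
  row 2: subtract -6×row1 = (0, 0, -5, -2)
  row 3: subtract 2×row1 = (0, 0, 28/9, 53/9)
step 3: normalize row 2 (÷-5) = (0, 0, 1, 2/5)
  row 0: subtract -5/9×row2 = (1, 0, 0, 7/9)
  row 1: subtract -11/9×row2 = (0, 1, 0, -13/45)
  row 3: subtract 28/9×row2 = (0, 0, 0, 209/45)
step 4: normalize row 3 (÷209/45) = (0, 0, 0, 1)
  row 0: subtract 7/9×row3 = (1, 0, 0, 0)
  row 1: subtract -13/45×row3 = (0, 1, 0, 0)
  row 2: subtract 2/5×row3 = (0, 0, 1, 0)

pivot columns: 0, 1, 2, 3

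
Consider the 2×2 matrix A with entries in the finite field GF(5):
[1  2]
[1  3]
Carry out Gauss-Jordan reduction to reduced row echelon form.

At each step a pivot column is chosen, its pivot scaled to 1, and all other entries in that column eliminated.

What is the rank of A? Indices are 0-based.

rank = 2

pivot(0,0)=1: scale R0 → (1, 2)
  clear (1,0): R1 −= (1)R0 → (0, 1)
pivot(1,1)=1: scale R1 → (0, 1)
  clear (0,1): R0 −= (2)R1 → (1, 0)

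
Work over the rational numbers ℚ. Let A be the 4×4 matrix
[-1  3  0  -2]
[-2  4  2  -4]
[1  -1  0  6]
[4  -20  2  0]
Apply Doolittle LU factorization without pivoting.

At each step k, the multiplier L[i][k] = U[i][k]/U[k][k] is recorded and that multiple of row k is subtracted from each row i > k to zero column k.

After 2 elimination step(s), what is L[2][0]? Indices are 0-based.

[col 0] pivot -1
  R1 -= 2*R0 → (0, -2, 2, 0)  (L[1][0] := 2)
  R2 -= -1*R0 → (0, 2, 0, 4)  (L[2][0] := -1)
  R3 -= -4*R0 → (0, -8, 2, -8)  (L[3][0] := -4)
[col 1] pivot -2
  R2 -= -1*R1 → (0, 0, 2, 4)  (L[2][1] := -1)
  R3 -= 4*R1 → (0, 0, -6, -8)  (L[3][1] := 4)

L[2][0] = -1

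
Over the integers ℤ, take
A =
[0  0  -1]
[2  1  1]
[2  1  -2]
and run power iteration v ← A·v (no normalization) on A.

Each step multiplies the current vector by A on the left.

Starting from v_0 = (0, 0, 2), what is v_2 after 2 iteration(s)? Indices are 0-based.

v_0 = (0, 0, 2).
v_1 = A·v_0 = (-2, 2, -4).
v_2 = A·v_1 = (4, -6, 6).

v_2 = (4, -6, 6)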